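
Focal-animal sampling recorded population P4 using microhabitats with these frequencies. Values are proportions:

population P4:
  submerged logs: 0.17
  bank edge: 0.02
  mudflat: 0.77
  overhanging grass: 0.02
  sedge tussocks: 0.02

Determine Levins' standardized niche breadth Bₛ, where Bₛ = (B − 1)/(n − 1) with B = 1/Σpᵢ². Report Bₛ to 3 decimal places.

0.151

Σpᵢ² = 0.17² + 0.02² + 0.77² + 0.02² + 0.02² = 0.0289 + 0.0004 + 0.5929 + 0.0004 + 0.0004 = 0.6230
B = 1 / 0.6230 = 1.60514
Bₛ = (B − 1)/(n − 1) = (1.60514 − 1)/(5 − 1) = 0.60514/4 = 0.15129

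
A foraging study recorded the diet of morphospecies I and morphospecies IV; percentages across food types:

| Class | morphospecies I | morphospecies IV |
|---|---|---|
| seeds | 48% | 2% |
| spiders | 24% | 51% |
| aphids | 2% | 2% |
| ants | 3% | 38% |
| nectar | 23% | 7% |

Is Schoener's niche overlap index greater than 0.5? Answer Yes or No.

No

Convert percentages to proportions (divide by 100).
Σ|p₁ᵢ − p₂ᵢ| = 0.46 + 0.27 + 0.00 + 0.35 + 0.16 = 1.24
D = 1 − ½ × 1.24 = 1 − 0.620 = 0.3800
D = 0.3800 < 0.5 → No.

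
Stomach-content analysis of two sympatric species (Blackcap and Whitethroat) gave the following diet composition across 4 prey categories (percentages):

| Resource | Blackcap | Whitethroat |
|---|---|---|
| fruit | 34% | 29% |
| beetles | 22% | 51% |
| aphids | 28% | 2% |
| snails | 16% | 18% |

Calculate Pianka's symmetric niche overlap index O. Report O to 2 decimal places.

Convert percentages to proportions (divide by 100).
Σ p₁ᵢp₂ᵢ = 0.0986 + 0.1122 + 0.0056 + 0.0288 = 0.2452
Σp_1ᵢ² = 0.34² + 0.22² + 0.28² + 0.16² = 0.1156 + 0.0484 + 0.0784 + 0.0256 = 0.2680
Σp_2ᵢ² = 0.29² + 0.51² + 0.02² + 0.18² = 0.0841 + 0.2601 + 0.0004 + 0.0324 = 0.3770
O = 0.2452 / √(0.2680 × 0.3770) = 0.2452 / 0.31786 = 0.7714

0.77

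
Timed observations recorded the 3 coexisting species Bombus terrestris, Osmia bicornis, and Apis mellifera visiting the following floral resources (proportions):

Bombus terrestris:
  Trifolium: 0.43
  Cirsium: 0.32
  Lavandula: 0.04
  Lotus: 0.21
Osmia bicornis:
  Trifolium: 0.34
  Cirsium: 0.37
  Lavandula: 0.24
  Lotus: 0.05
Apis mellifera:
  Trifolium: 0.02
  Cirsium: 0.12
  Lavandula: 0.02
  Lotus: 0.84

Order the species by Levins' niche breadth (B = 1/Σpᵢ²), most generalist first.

Osmia bicornis > Bombus terrestris > Apis mellifera

Σp_terrᵢ² = 0.43² + 0.32² + 0.04² + 0.21² = 0.1849 + 0.1024 + 0.0016 + 0.0441 = 0.3330
B_terr = 1 / 0.3330 = 3.0030
Σp_bicoᵢ² = 0.34² + 0.37² + 0.24² + 0.05² = 0.1156 + 0.1369 + 0.0576 + 0.0025 = 0.3126
B_bico = 1 / 0.3126 = 3.1990
Σp_mellᵢ² = 0.02² + 0.12² + 0.02² + 0.84² = 0.0004 + 0.0144 + 0.0004 + 0.7056 = 0.7208
B_mell = 1 / 0.7208 = 1.3873
Ranking by B (broadest → narrowest): Osmia bicornis (3.20) > Bombus terrestris (3.00) > Apis mellifera (1.39)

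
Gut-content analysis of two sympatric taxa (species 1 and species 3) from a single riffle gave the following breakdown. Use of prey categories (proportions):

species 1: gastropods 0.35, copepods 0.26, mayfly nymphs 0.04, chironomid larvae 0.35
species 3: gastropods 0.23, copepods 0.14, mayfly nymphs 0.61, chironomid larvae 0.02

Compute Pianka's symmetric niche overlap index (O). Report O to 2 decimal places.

Σ p₁ᵢp₂ᵢ = 0.0805 + 0.0364 + 0.0244 + 0.0070 = 0.1483
Σp_1ᵢ² = 0.35² + 0.26² + 0.04² + 0.35² = 0.1225 + 0.0676 + 0.0016 + 0.1225 = 0.3142
Σp_2ᵢ² = 0.23² + 0.14² + 0.61² + 0.02² = 0.0529 + 0.0196 + 0.3721 + 0.0004 = 0.4450
O = 0.1483 / √(0.3142 × 0.4450) = 0.1483 / 0.37392 = 0.3966

0.40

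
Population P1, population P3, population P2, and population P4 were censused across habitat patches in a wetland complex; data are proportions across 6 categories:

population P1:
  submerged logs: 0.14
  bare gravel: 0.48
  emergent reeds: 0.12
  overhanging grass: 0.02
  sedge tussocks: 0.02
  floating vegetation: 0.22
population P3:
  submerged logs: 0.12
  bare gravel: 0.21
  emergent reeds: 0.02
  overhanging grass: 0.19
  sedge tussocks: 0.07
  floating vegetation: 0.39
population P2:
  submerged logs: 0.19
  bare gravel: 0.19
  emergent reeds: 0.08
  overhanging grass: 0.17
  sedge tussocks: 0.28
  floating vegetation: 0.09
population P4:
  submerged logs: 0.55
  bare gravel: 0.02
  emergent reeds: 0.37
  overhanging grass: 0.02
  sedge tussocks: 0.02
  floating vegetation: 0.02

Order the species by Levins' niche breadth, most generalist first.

Σp_P1ᵢ² = 0.14² + 0.48² + 0.12² + 0.02² + 0.02² + 0.22² = 0.0196 + 0.2304 + 0.0144 + 0.0004 + 0.0004 + 0.0484 = 0.3136
B_P1 = 1 / 0.3136 = 3.1888
Σp_P3ᵢ² = 0.12² + 0.21² + 0.02² + 0.19² + 0.07² + 0.39² = 0.0144 + 0.0441 + 0.0004 + 0.0361 + 0.0049 + 0.1521 = 0.2520
B_P3 = 1 / 0.2520 = 3.9683
Σp_P2ᵢ² = 0.19² + 0.19² + 0.08² + 0.17² + 0.28² + 0.09² = 0.0361 + 0.0361 + 0.0064 + 0.0289 + 0.0784 + 0.0081 = 0.1940
B_P2 = 1 / 0.1940 = 5.1546
Σp_P4ᵢ² = 0.55² + 0.02² + 0.37² + 0.02² + 0.02² + 0.02² = 0.3025 + 0.0004 + 0.1369 + 0.0004 + 0.0004 + 0.0004 = 0.4410
B_P4 = 1 / 0.4410 = 2.2676
Ranking by B (broadest → narrowest): population P2 (5.15) > population P3 (3.97) > population P1 (3.19) > population P4 (2.27)

population P2 > population P3 > population P1 > population P4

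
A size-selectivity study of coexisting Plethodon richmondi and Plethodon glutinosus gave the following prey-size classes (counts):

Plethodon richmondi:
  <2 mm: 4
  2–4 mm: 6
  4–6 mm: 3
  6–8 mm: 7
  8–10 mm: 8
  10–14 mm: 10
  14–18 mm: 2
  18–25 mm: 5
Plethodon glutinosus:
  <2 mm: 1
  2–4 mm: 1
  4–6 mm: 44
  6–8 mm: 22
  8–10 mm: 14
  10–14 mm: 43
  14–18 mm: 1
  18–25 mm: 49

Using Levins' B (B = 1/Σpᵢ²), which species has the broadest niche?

Plethodon richmondi

Proportions for Plethodon richmondi (n=45): 4/45=0.0889, 6/45=0.1333, 3/45=0.0667, 7/45=0.1556, 8/45=0.1778, 10/45=0.2222, 2/45=0.0444, 5/45=0.1111
Proportions for Plethodon glutinosus (n=175): 1/175=0.0057, 1/175=0.0057, 44/175=0.2514, 22/175=0.1257, 14/175=0.0800, 43/175=0.2457, 1/175=0.0057, 49/175=0.2800
Σp_richᵢ² = 0.0889² + 0.1333² + 0.0667² + 0.1556² + 0.1778² + 0.2222² + 0.0444² + 0.1111² = 0.007903 + 0.017769 + 0.004449 + 0.024211 + 0.031613 + 0.049373 + 0.001971 + 0.012343 = 0.149632
B_rich = 1 / 0.149632 = 6.6831
Σp_glutᵢ² = 0.0057² + 0.0057² + 0.2514² + 0.1257² + 0.0800² + 0.2457² + 0.0057² + 0.2800² = 0.000032 + 0.000032 + 0.063202 + 0.015800 + 0.006400 + 0.060368 + 0.000032 + 0.078400 = 0.224266
B_glut = 1 / 0.224266 = 4.4590
Highest B → broadest niche (most generalist): Plethodon richmondi (B = 6.68).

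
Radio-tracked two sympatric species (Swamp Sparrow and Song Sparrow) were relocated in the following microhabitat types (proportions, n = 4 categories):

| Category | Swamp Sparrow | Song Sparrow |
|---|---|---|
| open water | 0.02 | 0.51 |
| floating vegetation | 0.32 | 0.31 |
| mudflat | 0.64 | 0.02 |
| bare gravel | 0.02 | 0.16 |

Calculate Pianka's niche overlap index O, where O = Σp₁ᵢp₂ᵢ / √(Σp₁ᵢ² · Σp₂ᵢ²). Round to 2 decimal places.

0.28

Σ p₁ᵢp₂ᵢ = 0.0102 + 0.0992 + 0.0128 + 0.0032 = 0.1254
Σp_1ᵢ² = 0.02² + 0.32² + 0.64² + 0.02² = 0.0004 + 0.1024 + 0.4096 + 0.0004 = 0.5128
Σp_2ᵢ² = 0.51² + 0.31² + 0.02² + 0.16² = 0.2601 + 0.0961 + 0.0004 + 0.0256 = 0.3822
O = 0.1254 / √(0.5128 × 0.3822) = 0.1254 / 0.44271 = 0.2833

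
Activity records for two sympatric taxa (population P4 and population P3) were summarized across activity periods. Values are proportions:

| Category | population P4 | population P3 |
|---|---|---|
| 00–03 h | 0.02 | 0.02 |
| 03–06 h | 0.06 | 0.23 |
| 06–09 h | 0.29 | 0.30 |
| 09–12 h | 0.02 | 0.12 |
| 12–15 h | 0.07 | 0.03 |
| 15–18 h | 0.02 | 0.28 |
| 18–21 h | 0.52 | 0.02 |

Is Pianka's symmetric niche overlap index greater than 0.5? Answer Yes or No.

No

Σ p₁ᵢp₂ᵢ = 0.0004 + 0.0138 + 0.0870 + 0.0024 + 0.0021 + 0.0056 + 0.0104 = 0.1217
Σp_1ᵢ² = 0.02² + 0.06² + 0.29² + 0.02² + 0.07² + 0.02² + 0.52² = 0.0004 + 0.0036 + 0.0841 + 0.0004 + 0.0049 + 0.0004 + 0.2704 = 0.3642
Σp_2ᵢ² = 0.02² + 0.23² + 0.30² + 0.12² + 0.03² + 0.28² + 0.02² = 0.0004 + 0.0529 + 0.0900 + 0.0144 + 0.0009 + 0.0784 + 0.0004 = 0.2374
O = 0.1217 / √(0.3642 × 0.2374) = 0.1217 / 0.29404 = 0.4139
O = 0.4139 < 0.5 → No.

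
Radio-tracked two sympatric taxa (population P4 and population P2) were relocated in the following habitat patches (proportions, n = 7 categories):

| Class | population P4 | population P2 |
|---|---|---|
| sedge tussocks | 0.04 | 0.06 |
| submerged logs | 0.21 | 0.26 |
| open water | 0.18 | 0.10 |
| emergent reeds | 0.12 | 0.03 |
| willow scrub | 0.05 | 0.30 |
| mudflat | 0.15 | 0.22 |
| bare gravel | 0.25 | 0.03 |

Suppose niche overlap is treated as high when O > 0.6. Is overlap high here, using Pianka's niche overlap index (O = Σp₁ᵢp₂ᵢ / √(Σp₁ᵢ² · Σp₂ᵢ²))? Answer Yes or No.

Σ p₁ᵢp₂ᵢ = 0.0024 + 0.0546 + 0.0180 + 0.0036 + 0.0150 + 0.0330 + 0.0075 = 0.1341
Σp_1ᵢ² = 0.04² + 0.21² + 0.18² + 0.12² + 0.05² + 0.15² + 0.25² = 0.0016 + 0.0441 + 0.0324 + 0.0144 + 0.0025 + 0.0225 + 0.0625 = 0.1800
Σp_2ᵢ² = 0.06² + 0.26² + 0.10² + 0.03² + 0.30² + 0.22² + 0.03² = 0.0036 + 0.0676 + 0.0100 + 0.0009 + 0.0900 + 0.0484 + 0.0009 = 0.2214
O = 0.1341 / √(0.1800 × 0.2214) = 0.1341 / 0.19963 = 0.6717
O = 0.6717 > 0.6 → Yes.

Yes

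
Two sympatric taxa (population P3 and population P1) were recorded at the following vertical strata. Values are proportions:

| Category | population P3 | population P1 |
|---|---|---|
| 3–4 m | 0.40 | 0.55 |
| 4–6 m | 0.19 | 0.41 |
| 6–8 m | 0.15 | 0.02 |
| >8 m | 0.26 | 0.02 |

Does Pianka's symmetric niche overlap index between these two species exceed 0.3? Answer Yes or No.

Σ p₁ᵢp₂ᵢ = 0.2200 + 0.0779 + 0.0030 + 0.0052 = 0.3061
Σp_1ᵢ² = 0.40² + 0.19² + 0.15² + 0.26² = 0.1600 + 0.0361 + 0.0225 + 0.0676 = 0.2862
Σp_2ᵢ² = 0.55² + 0.41² + 0.02² + 0.02² = 0.3025 + 0.1681 + 0.0004 + 0.0004 = 0.4714
O = 0.3061 / √(0.2862 × 0.4714) = 0.3061 / 0.36731 = 0.8334
O = 0.8334 > 0.3 → Yes.

Yes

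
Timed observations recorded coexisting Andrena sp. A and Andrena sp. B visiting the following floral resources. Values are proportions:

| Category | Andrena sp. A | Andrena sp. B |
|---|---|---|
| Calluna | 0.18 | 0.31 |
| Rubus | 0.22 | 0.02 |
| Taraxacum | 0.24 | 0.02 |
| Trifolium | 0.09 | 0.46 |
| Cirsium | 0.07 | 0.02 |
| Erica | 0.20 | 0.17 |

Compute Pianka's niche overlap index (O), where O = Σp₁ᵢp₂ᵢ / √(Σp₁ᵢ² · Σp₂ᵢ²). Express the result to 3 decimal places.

0.558

Σ p₁ᵢp₂ᵢ = 0.0558 + 0.0044 + 0.0048 + 0.0414 + 0.0014 + 0.0340 = 0.1418
Σp_1ᵢ² = 0.18² + 0.22² + 0.24² + 0.09² + 0.07² + 0.20² = 0.0324 + 0.0484 + 0.0576 + 0.0081 + 0.0049 + 0.0400 = 0.1914
Σp_2ᵢ² = 0.31² + 0.02² + 0.02² + 0.46² + 0.02² + 0.17² = 0.0961 + 0.0004 + 0.0004 + 0.2116 + 0.0004 + 0.0289 = 0.3378
O = 0.1418 / √(0.1914 × 0.3378) = 0.1418 / 0.254273 = 0.55767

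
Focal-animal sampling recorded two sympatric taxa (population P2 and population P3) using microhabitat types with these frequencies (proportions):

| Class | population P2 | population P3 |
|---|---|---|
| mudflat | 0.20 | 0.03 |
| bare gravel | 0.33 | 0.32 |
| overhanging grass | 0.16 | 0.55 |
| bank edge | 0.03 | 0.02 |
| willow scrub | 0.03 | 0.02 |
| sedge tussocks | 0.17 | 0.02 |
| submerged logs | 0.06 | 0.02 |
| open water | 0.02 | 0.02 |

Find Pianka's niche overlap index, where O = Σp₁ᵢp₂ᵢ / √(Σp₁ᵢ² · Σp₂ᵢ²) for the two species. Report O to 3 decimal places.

Σ p₁ᵢp₂ᵢ = 0.0060 + 0.1056 + 0.0880 + 0.0006 + 0.0006 + 0.0034 + 0.0012 + 0.0004 = 0.2058
Σp_1ᵢ² = 0.20² + 0.33² + 0.16² + 0.03² + 0.03² + 0.17² + 0.06² + 0.02² = 0.0400 + 0.1089 + 0.0256 + 0.0009 + 0.0009 + 0.0289 + 0.0036 + 0.0004 = 0.2092
Σp_2ᵢ² = 0.03² + 0.32² + 0.55² + 0.02² + 0.02² + 0.02² + 0.02² + 0.02² = 0.0009 + 0.1024 + 0.3025 + 0.0004 + 0.0004 + 0.0004 + 0.0004 + 0.0004 = 0.4078
O = 0.2058 / √(0.2092 × 0.4078) = 0.2058 / 0.292082 = 0.70460

0.705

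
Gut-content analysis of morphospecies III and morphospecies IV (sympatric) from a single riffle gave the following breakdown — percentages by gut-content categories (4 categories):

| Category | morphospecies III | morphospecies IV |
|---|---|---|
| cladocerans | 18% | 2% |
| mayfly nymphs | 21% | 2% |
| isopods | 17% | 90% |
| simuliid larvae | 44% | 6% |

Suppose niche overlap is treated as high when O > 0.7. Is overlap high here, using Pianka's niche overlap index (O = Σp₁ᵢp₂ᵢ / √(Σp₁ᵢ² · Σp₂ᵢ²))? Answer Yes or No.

No

Convert percentages to proportions (divide by 100).
Σ p₁ᵢp₂ᵢ = 0.0036 + 0.0042 + 0.1530 + 0.0264 = 0.1872
Σp_1ᵢ² = 0.18² + 0.21² + 0.17² + 0.44² = 0.0324 + 0.0441 + 0.0289 + 0.1936 = 0.2990
Σp_2ᵢ² = 0.02² + 0.02² + 0.90² + 0.06² = 0.0004 + 0.0004 + 0.8100 + 0.0036 = 0.8144
O = 0.1872 / √(0.2990 × 0.8144) = 0.1872 / 0.49346 = 0.3794
O = 0.3794 < 0.7 → No.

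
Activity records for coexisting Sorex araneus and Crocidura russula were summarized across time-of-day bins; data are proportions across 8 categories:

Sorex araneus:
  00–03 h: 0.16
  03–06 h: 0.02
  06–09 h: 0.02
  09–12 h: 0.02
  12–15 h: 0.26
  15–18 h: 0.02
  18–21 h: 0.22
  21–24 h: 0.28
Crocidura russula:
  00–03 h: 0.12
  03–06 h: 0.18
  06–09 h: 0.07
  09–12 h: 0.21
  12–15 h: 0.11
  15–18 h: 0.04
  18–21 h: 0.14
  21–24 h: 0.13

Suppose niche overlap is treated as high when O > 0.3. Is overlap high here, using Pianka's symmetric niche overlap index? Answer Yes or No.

Σ p₁ᵢp₂ᵢ = 0.0192 + 0.0036 + 0.0014 + 0.0042 + 0.0286 + 0.0008 + 0.0308 + 0.0364 = 0.1250
Σp_1ᵢ² = 0.16² + 0.02² + 0.02² + 0.02² + 0.26² + 0.02² + 0.22² + 0.28² = 0.0256 + 0.0004 + 0.0004 + 0.0004 + 0.0676 + 0.0004 + 0.0484 + 0.0784 = 0.2216
Σp_2ᵢ² = 0.12² + 0.18² + 0.07² + 0.21² + 0.11² + 0.04² + 0.14² + 0.13² = 0.0144 + 0.0324 + 0.0049 + 0.0441 + 0.0121 + 0.0016 + 0.0196 + 0.0169 = 0.1460
O = 0.1250 / √(0.2216 × 0.1460) = 0.1250 / 0.17987 = 0.6949
O = 0.6949 > 0.3 → Yes.

Yes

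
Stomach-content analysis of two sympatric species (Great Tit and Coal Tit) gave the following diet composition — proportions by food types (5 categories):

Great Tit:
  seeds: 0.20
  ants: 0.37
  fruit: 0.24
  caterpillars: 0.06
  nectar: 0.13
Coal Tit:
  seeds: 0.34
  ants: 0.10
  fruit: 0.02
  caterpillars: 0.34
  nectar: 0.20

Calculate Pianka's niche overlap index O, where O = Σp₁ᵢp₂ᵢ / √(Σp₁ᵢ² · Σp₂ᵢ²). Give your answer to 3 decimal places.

0.583

Σ p₁ᵢp₂ᵢ = 0.0680 + 0.0370 + 0.0048 + 0.0204 + 0.0260 = 0.1562
Σp_1ᵢ² = 0.20² + 0.37² + 0.24² + 0.06² + 0.13² = 0.0400 + 0.1369 + 0.0576 + 0.0036 + 0.0169 = 0.2550
Σp_2ᵢ² = 0.34² + 0.10² + 0.02² + 0.34² + 0.20² = 0.1156 + 0.0100 + 0.0004 + 0.1156 + 0.0400 = 0.2816
O = 0.1562 / √(0.2550 × 0.2816) = 0.1562 / 0.267970 = 0.58290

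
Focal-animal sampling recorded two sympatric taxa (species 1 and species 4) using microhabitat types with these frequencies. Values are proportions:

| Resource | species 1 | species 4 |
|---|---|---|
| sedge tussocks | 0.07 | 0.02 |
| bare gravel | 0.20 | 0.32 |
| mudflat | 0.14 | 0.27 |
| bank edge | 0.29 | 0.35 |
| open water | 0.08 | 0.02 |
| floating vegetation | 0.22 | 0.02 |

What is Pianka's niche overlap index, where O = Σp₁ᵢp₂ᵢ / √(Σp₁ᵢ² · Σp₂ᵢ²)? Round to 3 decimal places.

Σ p₁ᵢp₂ᵢ = 0.0014 + 0.0640 + 0.0378 + 0.1015 + 0.0016 + 0.0044 = 0.2107
Σp_1ᵢ² = 0.07² + 0.20² + 0.14² + 0.29² + 0.08² + 0.22² = 0.0049 + 0.0400 + 0.0196 + 0.0841 + 0.0064 + 0.0484 = 0.2034
Σp_2ᵢ² = 0.02² + 0.32² + 0.27² + 0.35² + 0.02² + 0.02² = 0.0004 + 0.1024 + 0.0729 + 0.1225 + 0.0004 + 0.0004 = 0.2990
O = 0.2107 / √(0.2034 × 0.2990) = 0.2107 / 0.246610 = 0.85439

0.854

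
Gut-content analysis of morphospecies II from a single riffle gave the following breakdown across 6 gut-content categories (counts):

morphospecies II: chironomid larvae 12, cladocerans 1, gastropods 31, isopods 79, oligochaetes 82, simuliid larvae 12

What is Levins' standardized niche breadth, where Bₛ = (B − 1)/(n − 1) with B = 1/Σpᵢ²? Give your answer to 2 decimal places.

Proportions for morphospecies II (n=217): 12/217=0.0553, 1/217=0.0046, 31/217=0.1429, 79/217=0.3641, 82/217=0.3779, 12/217=0.0553
Σpᵢ² = 0.0553² + 0.0046² + 0.1429² + 0.3641² + 0.3779² + 0.0553² = 0.003058 + 0.000021 + 0.020420 + 0.132569 + 0.142808 + 0.003058 = 0.301934
B = 1 / 0.301934 = 3.3120
Bₛ = (B − 1)/(n − 1) = (3.3120 − 1)/(6 − 1) = 2.3120/5 = 0.4624

0.46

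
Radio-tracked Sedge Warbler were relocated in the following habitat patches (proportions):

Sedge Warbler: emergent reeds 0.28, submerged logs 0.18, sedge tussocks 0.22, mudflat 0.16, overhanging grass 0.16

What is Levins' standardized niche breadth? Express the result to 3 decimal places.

Σpᵢ² = 0.28² + 0.18² + 0.22² + 0.16² + 0.16² = 0.0784 + 0.0324 + 0.0484 + 0.0256 + 0.0256 = 0.2104
B = 1 / 0.2104 = 4.75285
Bₛ = (B − 1)/(n − 1) = (4.75285 − 1)/(5 − 1) = 3.75285/4 = 0.93821

0.938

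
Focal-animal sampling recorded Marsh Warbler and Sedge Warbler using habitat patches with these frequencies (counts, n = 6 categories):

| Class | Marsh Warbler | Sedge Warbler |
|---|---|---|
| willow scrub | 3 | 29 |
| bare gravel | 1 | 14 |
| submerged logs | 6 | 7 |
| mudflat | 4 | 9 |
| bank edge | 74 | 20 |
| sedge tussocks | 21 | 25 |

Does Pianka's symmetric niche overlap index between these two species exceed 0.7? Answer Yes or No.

Proportions for Marsh Warbler (n=109): 3/109=0.0275, 1/109=0.0092, 6/109=0.0550, 4/109=0.0367, 74/109=0.6789, 21/109=0.1927
Proportions for Sedge Warbler (n=104): 29/104=0.2788, 14/104=0.1346, 7/104=0.0673, 9/104=0.0865, 20/104=0.1923, 25/104=0.2404
Σ p₁ᵢp₂ᵢ = 0.007667 + 0.001238 + 0.003702 + 0.003175 + 0.130552 + 0.046325 = 0.192659
Σp_1ᵢ² = 0.0275² + 0.0092² + 0.0550² + 0.0367² + 0.6789² + 0.1927² = 0.000756 + 0.000085 + 0.003025 + 0.001347 + 0.460905 + 0.037133 = 0.503251
Σp_2ᵢ² = 0.2788² + 0.1346² + 0.0673² + 0.0865² + 0.1923² + 0.2404² = 0.077729 + 0.018117 + 0.004529 + 0.007482 + 0.036979 + 0.057792 = 0.202628
O = 0.192659 / √(0.503251 × 0.202628) = 0.192659 / 0.3193317 = 0.6033
O = 0.6033 < 0.7 → No.

No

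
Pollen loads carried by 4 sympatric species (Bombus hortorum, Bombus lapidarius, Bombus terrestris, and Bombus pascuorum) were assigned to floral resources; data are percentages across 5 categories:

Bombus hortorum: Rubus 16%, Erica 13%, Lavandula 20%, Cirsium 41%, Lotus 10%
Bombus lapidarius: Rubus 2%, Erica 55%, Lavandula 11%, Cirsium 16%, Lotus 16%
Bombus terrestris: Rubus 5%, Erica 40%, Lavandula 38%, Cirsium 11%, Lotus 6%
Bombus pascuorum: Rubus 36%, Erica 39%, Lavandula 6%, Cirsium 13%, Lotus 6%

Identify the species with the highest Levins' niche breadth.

Convert percentages to proportions (divide by 100).
Σp_hortᵢ² = 0.16² + 0.13² + 0.20² + 0.41² + 0.10² = 0.0256 + 0.0169 + 0.0400 + 0.1681 + 0.0100 = 0.2606
B_hort = 1 / 0.2606 = 3.8373
Σp_lapiᵢ² = 0.02² + 0.55² + 0.11² + 0.16² + 0.16² = 0.0004 + 0.3025 + 0.0121 + 0.0256 + 0.0256 = 0.3662
B_lapi = 1 / 0.3662 = 2.7307
Σp_terrᵢ² = 0.05² + 0.40² + 0.38² + 0.11² + 0.06² = 0.0025 + 0.1600 + 0.1444 + 0.0121 + 0.0036 = 0.3226
B_terr = 1 / 0.3226 = 3.0998
Σp_pascᵢ² = 0.36² + 0.39² + 0.06² + 0.13² + 0.06² = 0.1296 + 0.1521 + 0.0036 + 0.0169 + 0.0036 = 0.3058
B_pasc = 1 / 0.3058 = 3.2701
Highest B → broadest niche (most generalist): Bombus hortorum (B = 3.84).

Bombus hortorum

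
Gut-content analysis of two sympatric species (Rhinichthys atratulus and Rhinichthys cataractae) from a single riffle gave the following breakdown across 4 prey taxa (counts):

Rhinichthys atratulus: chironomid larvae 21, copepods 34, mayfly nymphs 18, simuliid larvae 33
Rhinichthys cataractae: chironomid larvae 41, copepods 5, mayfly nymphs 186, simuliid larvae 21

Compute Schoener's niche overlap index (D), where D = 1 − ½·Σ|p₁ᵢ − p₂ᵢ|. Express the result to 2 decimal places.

Proportions for Rhinichthys atratulus (n=106): 21/106=0.1981, 34/106=0.3208, 18/106=0.1698, 33/106=0.3113
Proportions for Rhinichthys cataractae (n=253): 41/253=0.1621, 5/253=0.0198, 186/253=0.7352, 21/253=0.0830
Σ|p₁ᵢ − p₂ᵢ| = 0.0360 + 0.3010 + 0.5654 + 0.2283 = 1.1307
D = 1 − ½ × 1.1307 = 1 − 0.56535 = 0.43465

0.43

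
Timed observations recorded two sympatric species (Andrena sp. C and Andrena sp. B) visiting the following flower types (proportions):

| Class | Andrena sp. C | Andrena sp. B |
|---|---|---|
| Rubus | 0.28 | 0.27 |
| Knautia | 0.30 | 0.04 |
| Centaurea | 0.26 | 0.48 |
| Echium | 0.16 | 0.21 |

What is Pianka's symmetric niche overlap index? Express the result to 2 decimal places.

0.81

Σ p₁ᵢp₂ᵢ = 0.0756 + 0.0120 + 0.1248 + 0.0336 = 0.2460
Σp_1ᵢ² = 0.28² + 0.30² + 0.26² + 0.16² = 0.0784 + 0.0900 + 0.0676 + 0.0256 = 0.2616
Σp_2ᵢ² = 0.27² + 0.04² + 0.48² + 0.21² = 0.0729 + 0.0016 + 0.2304 + 0.0441 = 0.3490
O = 0.2460 / √(0.2616 × 0.3490) = 0.2460 / 0.30216 = 0.8141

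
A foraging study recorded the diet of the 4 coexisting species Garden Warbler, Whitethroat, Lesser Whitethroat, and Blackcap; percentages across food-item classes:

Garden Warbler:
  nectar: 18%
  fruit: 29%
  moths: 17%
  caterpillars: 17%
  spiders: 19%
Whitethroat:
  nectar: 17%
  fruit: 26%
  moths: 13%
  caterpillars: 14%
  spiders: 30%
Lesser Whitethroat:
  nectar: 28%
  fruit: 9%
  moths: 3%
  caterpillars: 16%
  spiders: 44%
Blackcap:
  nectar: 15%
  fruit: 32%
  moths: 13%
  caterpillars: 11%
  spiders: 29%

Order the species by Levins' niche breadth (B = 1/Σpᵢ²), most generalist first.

Garden Warbler > Whitethroat > Blackcap > Lesser Whitethroat

Convert percentages to proportions (divide by 100).
Σp_Gardᵢ² = 0.18² + 0.29² + 0.17² + 0.17² + 0.19² = 0.0324 + 0.0841 + 0.0289 + 0.0289 + 0.0361 = 0.2104
B_Gard = 1 / 0.2104 = 4.7529
Σp_Whitᵢ² = 0.17² + 0.26² + 0.13² + 0.14² + 0.30² = 0.0289 + 0.0676 + 0.0169 + 0.0196 + 0.0900 = 0.2230
B_Whit = 1 / 0.2230 = 4.4843
Σp_Lessᵢ² = 0.28² + 0.09² + 0.03² + 0.16² + 0.44² = 0.0784 + 0.0081 + 0.0009 + 0.0256 + 0.1936 = 0.3066
B_Less = 1 / 0.3066 = 3.2616
Σp_Blacᵢ² = 0.15² + 0.32² + 0.13² + 0.11² + 0.29² = 0.0225 + 0.1024 + 0.0169 + 0.0121 + 0.0841 = 0.2380
B_Blac = 1 / 0.2380 = 4.2017
Ranking by B (broadest → narrowest): Garden Warbler (4.75) > Whitethroat (4.48) > Blackcap (4.20) > Lesser Whitethroat (3.26)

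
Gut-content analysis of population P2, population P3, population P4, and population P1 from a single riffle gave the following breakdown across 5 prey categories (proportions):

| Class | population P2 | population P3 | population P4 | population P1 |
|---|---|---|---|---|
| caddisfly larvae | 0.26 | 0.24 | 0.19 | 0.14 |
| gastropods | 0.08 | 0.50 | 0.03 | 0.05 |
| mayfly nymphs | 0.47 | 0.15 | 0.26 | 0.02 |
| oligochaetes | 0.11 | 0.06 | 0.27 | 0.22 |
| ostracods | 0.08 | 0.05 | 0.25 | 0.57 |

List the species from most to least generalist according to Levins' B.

population P4 > population P2 > population P3 > population P1

Σp_P2ᵢ² = 0.26² + 0.08² + 0.47² + 0.11² + 0.08² = 0.0676 + 0.0064 + 0.2209 + 0.0121 + 0.0064 = 0.3134
B_P2 = 1 / 0.3134 = 3.1908
Σp_P3ᵢ² = 0.24² + 0.50² + 0.15² + 0.06² + 0.05² = 0.0576 + 0.2500 + 0.0225 + 0.0036 + 0.0025 = 0.3362
B_P3 = 1 / 0.3362 = 2.9744
Σp_P4ᵢ² = 0.19² + 0.03² + 0.26² + 0.27² + 0.25² = 0.0361 + 0.0009 + 0.0676 + 0.0729 + 0.0625 = 0.2400
B_P4 = 1 / 0.2400 = 4.1667
Σp_P1ᵢ² = 0.14² + 0.05² + 0.02² + 0.22² + 0.57² = 0.0196 + 0.0025 + 0.0004 + 0.0484 + 0.3249 = 0.3958
B_P1 = 1 / 0.3958 = 2.5265
Ranking by B (broadest → narrowest): population P4 (4.17) > population P2 (3.19) > population P3 (2.97) > population P1 (2.53)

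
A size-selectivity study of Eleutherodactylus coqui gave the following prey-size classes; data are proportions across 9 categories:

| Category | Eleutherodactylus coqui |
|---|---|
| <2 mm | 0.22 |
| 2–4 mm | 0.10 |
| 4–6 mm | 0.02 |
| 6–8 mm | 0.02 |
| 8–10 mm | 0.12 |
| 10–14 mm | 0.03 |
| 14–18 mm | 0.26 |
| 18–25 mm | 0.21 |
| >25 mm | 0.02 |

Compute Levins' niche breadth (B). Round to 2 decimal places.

5.36

Σpᵢ² = 0.22² + 0.10² + 0.02² + 0.02² + 0.12² + 0.03² + 0.26² + 0.21² + 0.02² = 0.0484 + 0.0100 + 0.0004 + 0.0004 + 0.0144 + 0.0009 + 0.0676 + 0.0441 + 0.0004 = 0.1866
B = 1 / 0.1866 = 5.3591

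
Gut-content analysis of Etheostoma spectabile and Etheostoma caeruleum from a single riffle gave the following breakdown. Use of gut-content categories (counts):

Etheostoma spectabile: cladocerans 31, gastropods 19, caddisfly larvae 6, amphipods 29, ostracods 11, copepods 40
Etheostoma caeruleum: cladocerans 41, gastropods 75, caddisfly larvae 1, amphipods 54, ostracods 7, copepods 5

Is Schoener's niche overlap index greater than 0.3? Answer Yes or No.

Yes

Proportions for Etheostoma spectabile (n=136): 31/136=0.2279, 19/136=0.1397, 6/136=0.0441, 29/136=0.2132, 11/136=0.0809, 40/136=0.2941
Proportions for Etheostoma caeruleum (n=183): 41/183=0.2240, 75/183=0.4098, 1/183=0.0055, 54/183=0.2951, 7/183=0.0383, 5/183=0.0273
Σ|p₁ᵢ − p₂ᵢ| = 0.0039 + 0.2701 + 0.0386 + 0.0819 + 0.0426 + 0.2668 = 0.7039
D = 1 − ½ × 0.7039 = 1 − 0.35195 = 0.64805
D = 0.64805 > 0.3 → Yes.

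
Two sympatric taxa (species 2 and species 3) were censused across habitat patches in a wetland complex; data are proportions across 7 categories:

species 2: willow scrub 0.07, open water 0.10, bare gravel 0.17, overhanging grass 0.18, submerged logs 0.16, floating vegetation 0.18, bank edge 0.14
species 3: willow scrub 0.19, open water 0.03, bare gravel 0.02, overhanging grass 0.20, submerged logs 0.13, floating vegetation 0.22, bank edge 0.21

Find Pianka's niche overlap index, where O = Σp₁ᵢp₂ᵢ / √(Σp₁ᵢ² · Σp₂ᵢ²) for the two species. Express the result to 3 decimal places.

0.858

Σ p₁ᵢp₂ᵢ = 0.0133 + 0.0030 + 0.0034 + 0.0360 + 0.0208 + 0.0396 + 0.0294 = 0.1455
Σp_1ᵢ² = 0.07² + 0.10² + 0.17² + 0.18² + 0.16² + 0.18² + 0.14² = 0.0049 + 0.0100 + 0.0289 + 0.0324 + 0.0256 + 0.0324 + 0.0196 = 0.1538
Σp_2ᵢ² = 0.19² + 0.03² + 0.02² + 0.20² + 0.13² + 0.22² + 0.21² = 0.0361 + 0.0009 + 0.0004 + 0.0400 + 0.0169 + 0.0484 + 0.0441 = 0.1868
O = 0.1455 / √(0.1538 × 0.1868) = 0.1455 / 0.169499 = 0.85841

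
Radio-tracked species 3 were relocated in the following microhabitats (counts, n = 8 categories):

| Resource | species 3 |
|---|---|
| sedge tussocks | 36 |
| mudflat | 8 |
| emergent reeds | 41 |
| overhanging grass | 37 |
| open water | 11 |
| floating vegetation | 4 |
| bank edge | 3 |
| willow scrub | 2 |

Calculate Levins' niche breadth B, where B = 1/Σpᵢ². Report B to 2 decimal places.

Proportions for species 3 (n=142): 36/142=0.2535, 8/142=0.0563, 41/142=0.2887, 37/142=0.2606, 11/142=0.0775, 4/142=0.0282, 3/142=0.0211, 2/142=0.0141
Σpᵢ² = 0.2535² + 0.0563² + 0.2887² + 0.2606² + 0.0775² + 0.0282² + 0.0211² + 0.0141² = 0.064262 + 0.003170 + 0.083348 + 0.067912 + 0.006006 + 0.000795 + 0.000445 + 0.000199 = 0.226137
B = 1 / 0.226137 = 4.4221

4.42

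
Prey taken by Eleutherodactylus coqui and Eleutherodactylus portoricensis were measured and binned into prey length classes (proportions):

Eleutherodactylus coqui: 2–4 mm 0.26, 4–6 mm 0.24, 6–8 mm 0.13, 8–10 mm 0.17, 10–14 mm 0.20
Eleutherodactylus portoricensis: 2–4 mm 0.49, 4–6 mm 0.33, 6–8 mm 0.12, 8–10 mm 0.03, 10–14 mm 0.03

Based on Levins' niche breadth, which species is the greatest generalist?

Σp_coquᵢ² = 0.26² + 0.24² + 0.13² + 0.17² + 0.20² = 0.0676 + 0.0576 + 0.0169 + 0.0289 + 0.0400 = 0.2110
B_coqu = 1 / 0.2110 = 4.7393
Σp_portᵢ² = 0.49² + 0.33² + 0.12² + 0.03² + 0.03² = 0.2401 + 0.1089 + 0.0144 + 0.0009 + 0.0009 = 0.3652
B_port = 1 / 0.3652 = 2.7382
Highest B → broadest niche (most generalist): Eleutherodactylus coqui (B = 4.74).

Eleutherodactylus coqui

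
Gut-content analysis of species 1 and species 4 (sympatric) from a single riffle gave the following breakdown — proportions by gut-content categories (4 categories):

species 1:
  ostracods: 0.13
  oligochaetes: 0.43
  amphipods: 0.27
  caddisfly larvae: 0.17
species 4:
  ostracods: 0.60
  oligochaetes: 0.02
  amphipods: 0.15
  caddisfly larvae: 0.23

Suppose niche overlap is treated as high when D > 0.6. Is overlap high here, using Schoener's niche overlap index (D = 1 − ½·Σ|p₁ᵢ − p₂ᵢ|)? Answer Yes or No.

Σ|p₁ᵢ − p₂ᵢ| = 0.47 + 0.41 + 0.12 + 0.06 = 1.06
D = 1 − ½ × 1.06 = 1 − 0.530 = 0.4700
D = 0.4700 < 0.6 → No.

No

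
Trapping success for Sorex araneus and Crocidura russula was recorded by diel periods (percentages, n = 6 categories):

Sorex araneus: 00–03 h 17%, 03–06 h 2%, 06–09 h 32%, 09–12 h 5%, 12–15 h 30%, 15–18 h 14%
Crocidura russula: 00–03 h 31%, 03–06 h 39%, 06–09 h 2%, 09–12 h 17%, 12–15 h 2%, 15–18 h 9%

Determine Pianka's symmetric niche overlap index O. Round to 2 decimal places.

0.36

Convert percentages to proportions (divide by 100).
Σ p₁ᵢp₂ᵢ = 0.0527 + 0.0078 + 0.0064 + 0.0085 + 0.0060 + 0.0126 = 0.0940
Σp_1ᵢ² = 0.17² + 0.02² + 0.32² + 0.05² + 0.30² + 0.14² = 0.0289 + 0.0004 + 0.1024 + 0.0025 + 0.0900 + 0.0196 = 0.2438
Σp_2ᵢ² = 0.31² + 0.39² + 0.02² + 0.17² + 0.02² + 0.09² = 0.0961 + 0.1521 + 0.0004 + 0.0289 + 0.0004 + 0.0081 = 0.2860
O = 0.0940 / √(0.2438 × 0.2860) = 0.0940 / 0.26406 = 0.3560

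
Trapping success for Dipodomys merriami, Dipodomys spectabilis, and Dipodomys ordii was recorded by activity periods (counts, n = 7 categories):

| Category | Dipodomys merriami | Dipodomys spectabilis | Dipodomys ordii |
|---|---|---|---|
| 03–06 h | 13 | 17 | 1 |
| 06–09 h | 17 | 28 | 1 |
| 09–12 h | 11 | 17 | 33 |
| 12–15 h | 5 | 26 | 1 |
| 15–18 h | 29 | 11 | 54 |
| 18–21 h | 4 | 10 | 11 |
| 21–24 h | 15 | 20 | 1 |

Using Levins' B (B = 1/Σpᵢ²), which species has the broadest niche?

Proportions for Dipodomys merriami (n=94): 13/94=0.1383, 17/94=0.1809, 11/94=0.1170, 5/94=0.0532, 29/94=0.3085, 4/94=0.0426, 15/94=0.1596
Proportions for Dipodomys spectabilis (n=129): 17/129=0.1318, 28/129=0.2171, 17/129=0.1318, 26/129=0.2016, 11/129=0.0853, 10/129=0.0775, 20/129=0.1550
Proportions for Dipodomys ordii (n=102): 1/102=0.0098, 1/102=0.0098, 33/102=0.3235, 1/102=0.0098, 54/102=0.5294, 11/102=0.1078, 1/102=0.0098
Σp_merrᵢ² = 0.1383² + 0.1809² + 0.1170² + 0.0532² + 0.3085² + 0.0426² + 0.1596² = 0.019127 + 0.032725 + 0.013689 + 0.002830 + 0.095172 + 0.001815 + 0.025472 = 0.190830
B_merr = 1 / 0.190830 = 5.2403
Σp_specᵢ² = 0.1318² + 0.2171² + 0.1318² + 0.2016² + 0.0853² + 0.0775² + 0.1550² = 0.017371 + 0.047132 + 0.017371 + 0.040643 + 0.007276 + 0.006006 + 0.024025 = 0.159824
B_spec = 1 / 0.159824 = 6.2569
Σp_ordiᵢ² = 0.0098² + 0.0098² + 0.3235² + 0.0098² + 0.5294² + 0.1078² + 0.0098² = 0.000096 + 0.000096 + 0.104652 + 0.000096 + 0.280264 + 0.011621 + 0.000096 = 0.396921
B_ordi = 1 / 0.396921 = 2.5194
Highest B → broadest niche (most generalist): Dipodomys spectabilis (B = 6.26).

Dipodomys spectabilis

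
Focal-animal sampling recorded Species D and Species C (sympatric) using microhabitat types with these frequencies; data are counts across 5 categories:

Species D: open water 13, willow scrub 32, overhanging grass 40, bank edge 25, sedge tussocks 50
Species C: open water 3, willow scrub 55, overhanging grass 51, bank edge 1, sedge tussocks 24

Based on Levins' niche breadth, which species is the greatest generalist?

Species D

Proportions for Species D (n=160): 13/160=0.0813, 32/160=0.2000, 40/160=0.2500, 25/160=0.1563, 50/160=0.3125
Proportions for Species C (n=134): 3/134=0.0224, 55/134=0.4104, 51/134=0.3806, 1/134=0.0075, 24/134=0.1791
Σp_Dᵢ² = 0.0813² + 0.2000² + 0.2500² + 0.1563² + 0.3125² = 0.006610 + 0.040000 + 0.062500 + 0.024430 + 0.097656 = 0.231196
B_D = 1 / 0.231196 = 4.3253
Σp_Cᵢ² = 0.0224² + 0.4104² + 0.3806² + 0.0075² + 0.1791² = 0.000502 + 0.168428 + 0.144856 + 0.000056 + 0.032077 = 0.345919
B_C = 1 / 0.345919 = 2.8909
Highest B → broadest niche (most generalist): Species D (B = 4.33).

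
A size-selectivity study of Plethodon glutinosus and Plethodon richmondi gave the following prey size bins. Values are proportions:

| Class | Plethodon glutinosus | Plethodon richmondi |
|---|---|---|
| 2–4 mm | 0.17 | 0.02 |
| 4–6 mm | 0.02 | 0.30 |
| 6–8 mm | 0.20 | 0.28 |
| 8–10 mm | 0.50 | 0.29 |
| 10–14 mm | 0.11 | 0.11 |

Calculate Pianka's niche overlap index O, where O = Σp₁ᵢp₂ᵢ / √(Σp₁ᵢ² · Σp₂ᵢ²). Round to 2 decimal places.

0.75

Σ p₁ᵢp₂ᵢ = 0.0034 + 0.0060 + 0.0560 + 0.1450 + 0.0121 = 0.2225
Σp_1ᵢ² = 0.17² + 0.02² + 0.20² + 0.50² + 0.11² = 0.0289 + 0.0004 + 0.0400 + 0.2500 + 0.0121 = 0.3314
Σp_2ᵢ² = 0.02² + 0.30² + 0.28² + 0.29² + 0.11² = 0.0004 + 0.0900 + 0.0784 + 0.0841 + 0.0121 = 0.2650
O = 0.2225 / √(0.3314 × 0.2650) = 0.2225 / 0.29635 = 0.7508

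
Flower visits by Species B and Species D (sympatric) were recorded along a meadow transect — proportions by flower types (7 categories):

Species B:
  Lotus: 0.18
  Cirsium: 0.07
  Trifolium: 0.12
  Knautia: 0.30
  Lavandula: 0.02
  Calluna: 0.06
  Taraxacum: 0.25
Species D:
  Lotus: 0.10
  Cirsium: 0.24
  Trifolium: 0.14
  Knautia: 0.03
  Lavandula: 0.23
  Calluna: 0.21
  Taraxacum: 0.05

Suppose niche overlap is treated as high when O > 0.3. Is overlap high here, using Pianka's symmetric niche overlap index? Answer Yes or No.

Yes

Σ p₁ᵢp₂ᵢ = 0.0180 + 0.0168 + 0.0168 + 0.0090 + 0.0046 + 0.0126 + 0.0125 = 0.0903
Σp_1ᵢ² = 0.18² + 0.07² + 0.12² + 0.30² + 0.02² + 0.06² + 0.25² = 0.0324 + 0.0049 + 0.0144 + 0.0900 + 0.0004 + 0.0036 + 0.0625 = 0.2082
Σp_2ᵢ² = 0.10² + 0.24² + 0.14² + 0.03² + 0.23² + 0.21² + 0.05² = 0.0100 + 0.0576 + 0.0196 + 0.0009 + 0.0529 + 0.0441 + 0.0025 = 0.1876
O = 0.0903 / √(0.2082 × 0.1876) = 0.0903 / 0.19763 = 0.4569
O = 0.4569 > 0.3 → Yes.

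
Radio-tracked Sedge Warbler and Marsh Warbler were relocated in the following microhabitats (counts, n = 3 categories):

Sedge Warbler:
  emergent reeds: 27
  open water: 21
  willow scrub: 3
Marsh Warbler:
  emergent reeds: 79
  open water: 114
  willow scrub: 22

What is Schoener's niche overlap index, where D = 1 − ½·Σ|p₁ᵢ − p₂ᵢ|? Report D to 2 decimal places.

Proportions for Sedge Warbler (n=51): 27/51=0.5294, 21/51=0.4118, 3/51=0.0588
Proportions for Marsh Warbler (n=215): 79/215=0.3674, 114/215=0.5302, 22/215=0.1023
Σ|p₁ᵢ − p₂ᵢ| = 0.1620 + 0.1184 + 0.0435 = 0.3239
D = 1 − ½ × 0.3239 = 1 − 0.16195 = 0.83805

0.84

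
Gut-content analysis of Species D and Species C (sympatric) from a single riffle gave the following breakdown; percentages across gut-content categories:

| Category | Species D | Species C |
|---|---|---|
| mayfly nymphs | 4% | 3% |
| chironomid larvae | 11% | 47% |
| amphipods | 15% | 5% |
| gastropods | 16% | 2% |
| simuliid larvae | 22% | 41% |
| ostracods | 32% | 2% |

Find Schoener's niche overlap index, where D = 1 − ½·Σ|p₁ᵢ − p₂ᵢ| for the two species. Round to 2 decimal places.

Convert percentages to proportions (divide by 100).
Σ|p₁ᵢ − p₂ᵢ| = 0.01 + 0.36 + 0.10 + 0.14 + 0.19 + 0.30 = 1.10
D = 1 − ½ × 1.10 = 1 − 0.550 = 0.4500

0.45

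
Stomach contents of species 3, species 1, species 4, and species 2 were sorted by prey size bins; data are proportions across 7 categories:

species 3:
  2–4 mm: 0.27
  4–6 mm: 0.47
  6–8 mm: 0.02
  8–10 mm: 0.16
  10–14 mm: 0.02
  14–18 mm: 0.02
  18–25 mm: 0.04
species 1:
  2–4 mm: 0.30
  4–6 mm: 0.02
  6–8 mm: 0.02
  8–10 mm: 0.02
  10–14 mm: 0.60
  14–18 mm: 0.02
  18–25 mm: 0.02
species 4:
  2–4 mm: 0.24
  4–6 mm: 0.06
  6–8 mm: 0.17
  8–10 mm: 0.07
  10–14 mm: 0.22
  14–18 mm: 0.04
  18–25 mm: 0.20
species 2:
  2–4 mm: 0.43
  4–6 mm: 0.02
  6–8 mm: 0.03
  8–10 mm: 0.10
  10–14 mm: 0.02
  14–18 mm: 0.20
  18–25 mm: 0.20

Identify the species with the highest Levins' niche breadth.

species 4

Σp_3ᵢ² = 0.27² + 0.47² + 0.02² + 0.16² + 0.02² + 0.02² + 0.04² = 0.0729 + 0.2209 + 0.0004 + 0.0256 + 0.0004 + 0.0004 + 0.0016 = 0.3222
B_3 = 1 / 0.3222 = 3.1037
Σp_1ᵢ² = 0.30² + 0.02² + 0.02² + 0.02² + 0.60² + 0.02² + 0.02² = 0.0900 + 0.0004 + 0.0004 + 0.0004 + 0.3600 + 0.0004 + 0.0004 = 0.4520
B_1 = 1 / 0.4520 = 2.2124
Σp_4ᵢ² = 0.24² + 0.06² + 0.17² + 0.07² + 0.22² + 0.04² + 0.20² = 0.0576 + 0.0036 + 0.0289 + 0.0049 + 0.0484 + 0.0016 + 0.0400 = 0.1850
B_4 = 1 / 0.1850 = 5.4054
Σp_2ᵢ² = 0.43² + 0.02² + 0.03² + 0.10² + 0.02² + 0.20² + 0.20² = 0.1849 + 0.0004 + 0.0009 + 0.0100 + 0.0004 + 0.0400 + 0.0400 = 0.2766
B_2 = 1 / 0.2766 = 3.6153
Highest B → broadest niche (most generalist): species 4 (B = 5.41).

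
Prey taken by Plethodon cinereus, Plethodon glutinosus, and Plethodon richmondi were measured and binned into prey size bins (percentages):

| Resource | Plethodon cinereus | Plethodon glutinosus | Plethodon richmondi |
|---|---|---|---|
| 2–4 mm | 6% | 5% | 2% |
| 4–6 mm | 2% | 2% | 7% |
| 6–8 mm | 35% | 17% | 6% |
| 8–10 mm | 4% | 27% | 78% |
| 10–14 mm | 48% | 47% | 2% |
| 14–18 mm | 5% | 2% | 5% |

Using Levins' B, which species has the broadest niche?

Convert percentages to proportions (divide by 100).
Σp_cineᵢ² = 0.06² + 0.02² + 0.35² + 0.04² + 0.48² + 0.05² = 0.0036 + 0.0004 + 0.1225 + 0.0016 + 0.2304 + 0.0025 = 0.3610
B_cine = 1 / 0.3610 = 2.7701
Σp_glutᵢ² = 0.05² + 0.02² + 0.17² + 0.27² + 0.47² + 0.02² = 0.0025 + 0.0004 + 0.0289 + 0.0729 + 0.2209 + 0.0004 = 0.3260
B_glut = 1 / 0.3260 = 3.0675
Σp_richᵢ² = 0.02² + 0.07² + 0.06² + 0.78² + 0.02² + 0.05² = 0.0004 + 0.0049 + 0.0036 + 0.6084 + 0.0004 + 0.0025 = 0.6202
B_rich = 1 / 0.6202 = 1.6124
Highest B → broadest niche (most generalist): Plethodon glutinosus (B = 3.07).

Plethodon glutinosus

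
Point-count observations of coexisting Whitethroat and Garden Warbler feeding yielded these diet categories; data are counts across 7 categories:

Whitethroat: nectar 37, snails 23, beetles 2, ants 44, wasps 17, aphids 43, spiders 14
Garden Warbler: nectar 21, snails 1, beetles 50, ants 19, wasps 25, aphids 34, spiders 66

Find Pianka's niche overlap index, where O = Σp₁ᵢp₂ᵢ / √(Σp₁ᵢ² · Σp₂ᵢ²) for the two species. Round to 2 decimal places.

Proportions for Whitethroat (n=180): 37/180=0.2056, 23/180=0.1278, 2/180=0.0111, 44/180=0.2444, 17/180=0.0944, 43/180=0.2389, 14/180=0.0778
Proportions for Garden Warbler (n=216): 21/216=0.0972, 1/216=0.0046, 50/216=0.2315, 19/216=0.0880, 25/216=0.1157, 34/216=0.1574, 66/216=0.3056
Σ p₁ᵢp₂ᵢ = 0.019984 + 0.000588 + 0.002570 + 0.021507 + 0.010922 + 0.037603 + 0.023776 = 0.116950
Σp_1ᵢ² = 0.2056² + 0.1278² + 0.0111² + 0.2444² + 0.0944² + 0.2389² + 0.0778² = 0.042271 + 0.016333 + 0.000123 + 0.059731 + 0.008911 + 0.057073 + 0.006053 = 0.190495
Σp_2ᵢ² = 0.0972² + 0.0046² + 0.2315² + 0.0880² + 0.1157² + 0.1574² + 0.3056² = 0.009448 + 0.000021 + 0.053592 + 0.007744 + 0.013386 + 0.024775 + 0.093391 = 0.202357
O = 0.116950 / √(0.190495 × 0.202357) = 0.116950 / 0.1963364 = 0.5957

0.60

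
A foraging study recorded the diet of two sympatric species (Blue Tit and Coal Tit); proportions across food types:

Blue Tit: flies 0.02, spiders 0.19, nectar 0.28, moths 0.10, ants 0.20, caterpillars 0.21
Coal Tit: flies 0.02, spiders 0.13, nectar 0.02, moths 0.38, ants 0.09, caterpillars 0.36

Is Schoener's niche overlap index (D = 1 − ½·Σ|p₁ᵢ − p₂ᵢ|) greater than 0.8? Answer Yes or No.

Σ|p₁ᵢ − p₂ᵢ| = 0.00 + 0.06 + 0.26 + 0.28 + 0.11 + 0.15 = 0.86
D = 1 − ½ × 0.86 = 1 − 0.430 = 0.5700
D = 0.5700 < 0.8 → No.

No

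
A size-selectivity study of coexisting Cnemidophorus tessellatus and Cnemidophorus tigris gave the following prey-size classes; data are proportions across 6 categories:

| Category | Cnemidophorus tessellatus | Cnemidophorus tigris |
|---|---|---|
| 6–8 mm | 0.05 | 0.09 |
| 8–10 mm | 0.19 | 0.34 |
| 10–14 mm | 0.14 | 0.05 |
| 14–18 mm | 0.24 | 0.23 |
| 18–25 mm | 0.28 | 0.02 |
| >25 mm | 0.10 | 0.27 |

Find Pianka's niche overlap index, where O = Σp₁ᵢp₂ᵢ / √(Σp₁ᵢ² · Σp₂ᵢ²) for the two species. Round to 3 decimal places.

Σ p₁ᵢp₂ᵢ = 0.0045 + 0.0646 + 0.0070 + 0.0552 + 0.0056 + 0.0270 = 0.1639
Σp_1ᵢ² = 0.05² + 0.19² + 0.14² + 0.24² + 0.28² + 0.10² = 0.0025 + 0.0361 + 0.0196 + 0.0576 + 0.0784 + 0.0100 = 0.2042
Σp_2ᵢ² = 0.09² + 0.34² + 0.05² + 0.23² + 0.02² + 0.27² = 0.0081 + 0.1156 + 0.0025 + 0.0529 + 0.0004 + 0.0729 = 0.2524
O = 0.1639 / √(0.2042 × 0.2524) = 0.1639 / 0.227024 = 0.72195

0.722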